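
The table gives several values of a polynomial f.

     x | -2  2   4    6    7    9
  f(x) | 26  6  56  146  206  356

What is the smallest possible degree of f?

Divided differences on the nodes -2, 2, 4, 6, 7, 9:
  order 0: 26  6  56  146  206  356
  order 1: -5  25  45  60  75
  order 2: 5  5  5  5
  order 3: 0  0  0
  order 4: 0  0
  order 5: 0
The order-2 divided differences are all 5 (nonzero) and every higher order vanishes, so the data lies on a polynomial of degree exactly 2.

2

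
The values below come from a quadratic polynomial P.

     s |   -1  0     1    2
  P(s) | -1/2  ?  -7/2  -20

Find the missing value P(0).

The 3 known points determine the degree-2 polynomial uniquely.
Write P(s) = as^2 + bs + c. Substituting each data point gives a linear system:
  a - b + c = -1/2
  a + b + c = -7/2
  4a + 2b + c = -20
Solving the system yields a = -5, b = -3/2, c = 3.
So P(s) = -5s² - (3/2)s + 3.
Then P(0) = 3.

3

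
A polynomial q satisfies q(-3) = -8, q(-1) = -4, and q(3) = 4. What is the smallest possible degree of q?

1

Divided differences on the nodes -3, -1, 3:
  order 0: -8  -4  4
  order 1: 2  2
  order 2: 0
The order-1 divided differences are all 2 (nonzero) and every higher order vanishes, so the data lies on a polynomial of degree exactly 1.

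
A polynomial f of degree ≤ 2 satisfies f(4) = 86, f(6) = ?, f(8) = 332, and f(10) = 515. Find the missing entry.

On equispaced nodes a degree-2 polynomial has vanishing third forward difference, so
  - f(4) + 3·f(6) - 3·f(8) + f(10) = 0.
Substituting the known values and solving for f(6):
  3·f(6) = 567
  f(6) = 189.

189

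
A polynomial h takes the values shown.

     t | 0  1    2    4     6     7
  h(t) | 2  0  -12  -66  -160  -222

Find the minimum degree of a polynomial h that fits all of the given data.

2

Divided differences on the nodes 0, 1, 2, 4, 6, 7:
  order 0: 2  0  -12  -66  -160  -222
  order 1: -2  -12  -27  -47  -62
  order 2: -5  -5  -5  -5
  order 3: 0  0  0
  order 4: 0  0
  order 5: 0
The order-2 divided differences are all -5 (nonzero) and every higher order vanishes, so the data lies on a polynomial of degree exactly 2.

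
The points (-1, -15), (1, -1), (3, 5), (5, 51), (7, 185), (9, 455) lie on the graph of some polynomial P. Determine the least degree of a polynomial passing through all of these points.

Forward differences of the values at t = -1, 1, 3, 5, 7, 9:
  P  : -15  -1  5  51  185  455
  Δ  : 14  6  46  134  270
  Δ^2: -8  40  88  136
  Δ^3: 48  48  48
  Δ^4: 0  0
  Δ^5: 0
The third differences are constant (48) and nonzero, while all higher differences vanish, so the minimal degree is 3.

3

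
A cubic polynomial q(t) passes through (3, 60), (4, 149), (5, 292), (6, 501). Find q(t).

Write q(t) = at^3 + bt^2 + ct + d. Substituting each data point gives a linear system:
  27a + 9b + 3c + d = 60
  64a + 16b + 4c + d = 149
  125a + 25b + 5c + d = 292
  216a + 36b + 6c + d = 501
Solving the system yields a = 2, b = 3, c = -6, d = -3.
So q(t) = 2t³ + 3t² - 6t - 3.
Check: q(4) = 149. ✓

q(t) = 2t^3 + 3t^2 - 6t - 3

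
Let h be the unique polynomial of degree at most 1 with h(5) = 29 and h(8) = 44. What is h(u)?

h(u) = 5u + 4

Write h(u) = au + b. Substituting each data point gives a linear system:
  5a + b = 29
  8a + b = 44
Solving the system yields a = 5, b = 4.
So h(u) = 5u + 4.
Check: h(5) = 29. ✓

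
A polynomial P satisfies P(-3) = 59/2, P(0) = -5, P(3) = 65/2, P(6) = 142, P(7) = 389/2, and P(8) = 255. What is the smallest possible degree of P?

Divided differences on the nodes -3, 0, 3, 6, 7, 8:
  order 0: 59/2  -5  65/2  142  389/2  255
  order 1: -23/2  25/2  73/2  105/2  121/2
  order 2: 4  4  4  4
  order 3: 0  0  0
  order 4: 0  0
  order 5: 0
The order-2 divided differences are all 4 (nonzero) and every higher order vanishes, so the data lies on a polynomial of degree exactly 2.

2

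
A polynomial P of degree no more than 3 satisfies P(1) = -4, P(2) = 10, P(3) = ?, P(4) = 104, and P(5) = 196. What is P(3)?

44

On equispaced nodes a degree-3 polynomial has vanishing fourth forward difference, so
  P(1) - 4·P(2) + 6·P(3) - 4·P(4) + P(5) = 0.
Substituting the known values and solving for P(3):
  6·P(3) = 264
  P(3) = 44.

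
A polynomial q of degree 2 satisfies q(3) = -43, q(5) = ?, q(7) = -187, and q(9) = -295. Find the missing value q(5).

On equispaced nodes a degree-2 polynomial has vanishing third forward difference, so
  - q(3) + 3·q(5) - 3·q(7) + q(9) = 0.
Substituting the known values and solving for q(5):
  3·q(5) = -309
  q(5) = -103.

-103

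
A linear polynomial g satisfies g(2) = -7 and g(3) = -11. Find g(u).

Using the Lagrange interpolation formula with nodes 2, 3:
  L_0(u) = (u - 3) / -1
  L_1(u) = (u - 2) / 1
Then g(u) = -7·L_0(u) - 11·L_1(u).
Expanding and collecting terms gives g(u) = -4u + 1.
Check: g(3) = -11. ✓

g(u) = -4u + 1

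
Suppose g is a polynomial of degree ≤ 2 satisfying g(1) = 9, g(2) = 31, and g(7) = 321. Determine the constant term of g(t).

Write g(t) = at^2 + bt + c. Substituting each data point gives a linear system:
  a + b + c = 9
  4a + 2b + c = 31
  49a + 7b + c = 321
Solving the system yields a = 6, b = 4, c = -1.
So g(t) = 6t² + 4t - 1.
The constant term is -1.

-1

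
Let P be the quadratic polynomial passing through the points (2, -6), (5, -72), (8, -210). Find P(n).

Write P(n) = an^2 + bn + c. Substituting each data point gives a linear system:
  4a + 2b + c = -6
  25a + 5b + c = -72
  64a + 8b + c = -210
Solving the system yields a = -4, b = 6, c = -2.
So P(n) = -4n² + 6n - 2.
Check: P(2) = -6. ✓

P(n) = -4n^2 + 6n - 2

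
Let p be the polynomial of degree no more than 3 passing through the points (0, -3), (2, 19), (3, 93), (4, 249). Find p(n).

Write p(n) = an^3 + bn^2 + cn + d. Substituting each data point gives a linear system:
  d = -3
  8a + 4b + 2c + d = 19
  27a + 9b + 3c + d = 93
  64a + 16b + 4c + d = 249
Solving the system yields a = 5, b = -4, c = -1, d = -3.
So p(n) = 5n³ - 4n² - n - 3.
Check: p(0) = -3. ✓

p(n) = 5n^3 - 4n^2 - n - 3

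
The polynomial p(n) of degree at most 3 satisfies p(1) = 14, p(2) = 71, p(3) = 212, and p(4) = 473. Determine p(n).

Write p(n) = an^3 + bn^2 + cn + d. Substituting each data point gives a linear system:
  a + b + c + d = 14
  8a + 4b + 2c + d = 71
  27a + 9b + 3c + d = 212
  64a + 16b + 4c + d = 473
Solving the system yields a = 6, b = 6, c = -3, d = 5.
So p(n) = 6n^3 + 6n^2 - 3n + 5.
Check: p(4) = 473. ✓

p(n) = 6n^3 + 6n^2 - 3n + 5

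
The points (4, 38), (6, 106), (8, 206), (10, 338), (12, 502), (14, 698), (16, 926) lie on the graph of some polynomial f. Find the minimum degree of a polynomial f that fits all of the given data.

2

Forward differences of the values at u = 4, 6, 8, 10, 12, 14, 16:
  f  : 38  106  206  338  502  698  926
  Δ  : 68  100  132  164  196  228
  Δ^2: 32  32  32  32  32
  Δ^3: 0  0  0  0
  Δ^4: 0  0  0
  Δ^5: 0  0
  Δ^6: 0
The second differences are constant (32) and nonzero, while all higher differences vanish, so the minimal degree is 2.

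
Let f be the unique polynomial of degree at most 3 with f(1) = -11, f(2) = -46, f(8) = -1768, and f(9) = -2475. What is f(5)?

Write f(s) = as^3 + bs^2 + cs + d. Substituting each data point gives a linear system:
  a + b + c + d = -11
  8a + 4b + 2c + d = -46
  512a + 64b + 8c + d = -1768
  729a + 81b + 9c + d = -2475
Solving the system yields a = -3, b = -3, c = -5, d = 0.
So f(s) = -3s^3 - 3s^2 - 5s.
Then f(5) = -475.

-475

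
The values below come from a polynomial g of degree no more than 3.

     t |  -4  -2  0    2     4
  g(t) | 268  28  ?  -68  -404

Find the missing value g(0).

The 4 known points determine the degree-3 polynomial uniquely.
Write g(t) = at^3 + bt^2 + ct + d. Substituting each data point gives a linear system:
  -64a + 16b - 4c + d = 268
  -8a + 4b - 2c + d = 28
  8a + 4b + 2c + d = -68
  64a + 16b + 4c + d = -404
Solving the system yields a = -5, b = -4, c = -4, d = -4.
So g(t) = -5t^3 - 4t^2 - 4t - 4.
Then g(0) = -4.

-4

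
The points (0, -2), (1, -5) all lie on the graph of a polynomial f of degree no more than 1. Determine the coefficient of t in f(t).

-3

Write f(t) = at + b. Substituting each data point gives a linear system:
  b = -2
  a + b = -5
Solving the system yields a = -3, b = -2.
So f(t) = -3t - 2.
The leading coefficient is -3.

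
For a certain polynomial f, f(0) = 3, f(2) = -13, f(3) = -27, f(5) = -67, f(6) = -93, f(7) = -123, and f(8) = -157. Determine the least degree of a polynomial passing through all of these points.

2

Divided differences on the nodes 0, 2, 3, 5, 6, 7, 8:
  order 0: 3  -13  -27  -67  -93  -123  -157
  order 1: -8  -14  -20  -26  -30  -34
  order 2: -2  -2  -2  -2  -2
  order 3: 0  0  0  0
  order 4: 0  0  0
  order 5: 0  0
  order 6: 0
The order-2 divided differences are all -2 (nonzero) and every higher order vanishes, so the data lies on a polynomial of degree exactly 2.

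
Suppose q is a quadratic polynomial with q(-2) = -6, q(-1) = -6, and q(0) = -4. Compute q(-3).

Using the Lagrange interpolation formula with nodes -2, -1, 0:
  L_0(x) = (x + 1)x / 2
  L_1(x) = (x + 2)x / -1
  L_2(x) = (x + 2)(x + 1) / 2
Then q(x) = -6·L_0(x) - 6·L_1(x) - 4·L_2(x).
Expanding and collecting terms gives q(x) = x^2 + 3x - 4.
Evaluating at x = -3: q(-3) = -4.

-4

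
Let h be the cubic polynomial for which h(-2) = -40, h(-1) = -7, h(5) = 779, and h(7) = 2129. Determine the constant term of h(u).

-6

Write h(u) = au^3 + bu^2 + cu + d. Substituting each data point gives a linear system:
  -8a + 4b - 2c + d = -40
  -a + b - c + d = -7
  125a + 25b + 5c + d = 779
  343a + 49b + 7c + d = 2129
Solving the system yields a = 6, b = 2, c = -3, d = -6.
So h(u) = 6u^3 + 2u^2 - 3u - 6.
The constant term is -6.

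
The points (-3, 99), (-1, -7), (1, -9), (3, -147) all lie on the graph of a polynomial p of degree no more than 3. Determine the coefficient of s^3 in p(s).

Write p(s) = as^3 + bs^2 + cs + d. Substituting each data point gives a linear system:
  -27a + 9b - 3c + d = 99
  -a + b - c + d = -7
  a + b + c + d = -9
  27a + 9b + 3c + d = -147
Solving the system yields a = -5, b = -2, c = 4, d = -6.
So p(s) = -5s^3 - 2s^2 + 4s - 6.
The leading coefficient is -5.

-5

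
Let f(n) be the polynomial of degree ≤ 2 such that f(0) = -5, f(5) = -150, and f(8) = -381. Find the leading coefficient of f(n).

-6

Write f(n) = an^2 + bn + c. Substituting each data point gives a linear system:
  c = -5
  25a + 5b + c = -150
  64a + 8b + c = -381
Solving the system yields a = -6, b = 1, c = -5.
So f(n) = -6n^2 + n - 5.
The leading coefficient is -6.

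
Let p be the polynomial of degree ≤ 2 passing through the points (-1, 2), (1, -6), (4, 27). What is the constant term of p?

Write p(t) = at^2 + bt + c. Substituting each data point gives a linear system:
  a - b + c = 2
  a + b + c = -6
  16a + 4b + c = 27
Solving the system yields a = 3, b = -4, c = -5.
So p(t) = 3t² - 4t - 5.
The constant term is -5.

-5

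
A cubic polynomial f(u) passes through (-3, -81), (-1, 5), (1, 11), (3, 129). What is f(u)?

f(u) = 4u^3 + 2u^2 - u + 6

Write f(u) = au^3 + bu^2 + cu + d. Substituting each data point gives a linear system:
  -27a + 9b - 3c + d = -81
  -a + b - c + d = 5
  a + b + c + d = 11
  27a + 9b + 3c + d = 129
Solving the system yields a = 4, b = 2, c = -1, d = 6.
So f(u) = 4u^3 + 2u^2 - u + 6.
Check: f(3) = 129. ✓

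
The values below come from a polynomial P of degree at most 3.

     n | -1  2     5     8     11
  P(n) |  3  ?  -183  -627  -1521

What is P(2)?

-27

On equispaced nodes a degree-3 polynomial has vanishing fourth forward difference, so
  P(-1) - 4·P(2) + 6·P(5) - 4·P(8) + P(11) = 0.
Substituting the known values and solving for P(2):
  -4·P(2) = 108
  P(2) = -27.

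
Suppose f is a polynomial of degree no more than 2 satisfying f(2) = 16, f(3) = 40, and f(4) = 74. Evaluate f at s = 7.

Forward differences of the values at s = 2, 3, 4:
  f  : 16  40  74
  Δ  : 24  34
  Δ^2: 10
The second differences are constant, confirming degree 2.
Interpolating (Newton forward form) and evaluating at s = 7 gives f(7) = 236.

236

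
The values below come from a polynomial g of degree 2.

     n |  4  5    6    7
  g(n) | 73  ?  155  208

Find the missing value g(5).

110

On equispaced nodes a degree-2 polynomial has vanishing third forward difference, so
  - g(4) + 3·g(5) - 3·g(6) + g(7) = 0.
Substituting the known values and solving for g(5):
  3·g(5) = 330
  g(5) = 110.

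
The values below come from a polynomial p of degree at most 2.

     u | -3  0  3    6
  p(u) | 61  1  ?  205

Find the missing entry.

49

The 3 known points determine the degree-2 polynomial uniquely.
Write p(u) = au^2 + bu + c. Substituting each data point gives a linear system:
  9a - 3b + c = 61
  c = 1
  36a + 6b + c = 205
Solving the system yields a = 6, b = -2, c = 1.
So p(u) = 6u^2 - 2u + 1.
Then p(3) = 49.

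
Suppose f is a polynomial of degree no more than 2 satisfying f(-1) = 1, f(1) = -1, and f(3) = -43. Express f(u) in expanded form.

f(u) = -5u^2 - u + 5

Using the Lagrange interpolation formula with nodes -1, 1, 3:
  L_0(u) = (u - 1)(u - 3) / 8
  L_1(u) = (u + 1)(u - 3) / -4
  L_2(u) = (u + 1)(u - 1) / 8
Then f(u) = 1·L_0(u) - 1·L_1(u) - 43·L_2(u).
Expanding and collecting terms gives f(u) = -5u² - u + 5.
Check: f(3) = -43. ✓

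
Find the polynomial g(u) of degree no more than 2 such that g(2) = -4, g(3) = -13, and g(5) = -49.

g(u) = -3u^2 + 6u - 4

Using the Lagrange interpolation formula with nodes 2, 3, 5:
  L_0(u) = (u - 3)(u - 5) / 3
  L_1(u) = (u - 2)(u - 5) / -2
  L_2(u) = (u - 2)(u - 3) / 6
Then g(u) = -4·L_0(u) - 13·L_1(u) - 49·L_2(u).
Expanding and collecting terms gives g(u) = -3u^2 + 6u - 4.
Check: g(3) = -13. ✓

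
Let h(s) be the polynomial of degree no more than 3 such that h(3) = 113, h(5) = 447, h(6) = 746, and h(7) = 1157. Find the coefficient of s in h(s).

Write h(s) = as^3 + bs^2 + cs + d. Substituting each data point gives a linear system:
  27a + 9b + 3c + d = 113
  125a + 25b + 5c + d = 447
  216a + 36b + 6c + d = 746
  343a + 49b + 7c + d = 1157
Solving the system yields a = 3, b = 2, c = 4, d = 2.
So h(s) = 3s^3 + 2s^2 + 4s + 2.
The coefficient of s is 4.

4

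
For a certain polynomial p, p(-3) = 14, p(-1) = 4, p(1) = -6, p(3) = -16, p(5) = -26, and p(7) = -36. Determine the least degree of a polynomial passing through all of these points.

Forward differences of the values at x = -3, -1, 1, 3, 5, 7:
  p  : 14  4  -6  -16  -26  -36
  Δ  : -10  -10  -10  -10  -10
  Δ^2: 0  0  0  0
  Δ^3: 0  0  0
  Δ^4: 0  0
  Δ^5: 0
The first differences are constant (-10) and nonzero, while all higher differences vanish, so the minimal degree is 1.

1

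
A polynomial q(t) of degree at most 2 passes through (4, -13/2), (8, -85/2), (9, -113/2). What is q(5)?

-25/2

Using the Lagrange interpolation formula with nodes 4, 8, 9:
  L_0(t) = (t - 8)(t - 9) / 20
  L_1(t) = (t - 4)(t - 9) / -4
  L_2(t) = (t - 4)(t - 8) / 5
Then q(t) = -13/2·L_0(t) - 85/2·L_1(t) - 113/2·L_2(t).
Expanding and collecting terms gives q(t) = -t² + 3t - 5/2.
Evaluating at t = 5: q(5) = -25/2.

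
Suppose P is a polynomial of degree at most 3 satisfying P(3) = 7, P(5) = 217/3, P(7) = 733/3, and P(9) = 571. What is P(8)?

1156/3

Forward differences of the values at u = 3, 5, 7, 9:
  P  : 7  217/3  733/3  571
  Δ  : 196/3  172  980/3
  Δ^2: 320/3  464/3
  Δ^3: 48
The third differences are constant, confirming degree 3.
Interpolating (Newton forward form) and evaluating at u = 8 gives P(8) = 1156/3.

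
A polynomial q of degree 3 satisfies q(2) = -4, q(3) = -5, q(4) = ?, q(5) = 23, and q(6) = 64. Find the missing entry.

2

The 4 known points determine the degree-3 polynomial uniquely.
Write q(n) = an^3 + bn^2 + cn + d. Substituting each data point gives a linear system:
  8a + 4b + 2c + d = -4
  27a + 9b + 3c + d = -5
  125a + 25b + 5c + d = 23
  216a + 36b + 6c + d = 64
Solving the system yields a = 1, b = -5, c = 5, d = -2.
So q(n) = n^3 - 5n^2 + 5n - 2.
Then q(4) = 2.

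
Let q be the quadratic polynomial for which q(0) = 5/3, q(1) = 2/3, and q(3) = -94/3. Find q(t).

q(t) = -5t^2 + 4t + 5/3

Write q(t) = at^2 + bt + c. Substituting each data point gives a linear system:
  c = 5/3
  a + b + c = 2/3
  9a + 3b + c = -94/3
Solving the system yields a = -5, b = 4, c = 5/3.
So q(t) = -5t^2 + 4t + 5/3.
Check: q(0) = 5/3. ✓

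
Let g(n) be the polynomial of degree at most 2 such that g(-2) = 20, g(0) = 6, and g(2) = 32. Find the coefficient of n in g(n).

3

Write g(n) = an^2 + bn + c. Substituting each data point gives a linear system:
  4a - 2b + c = 20
  c = 6
  4a + 2b + c = 32
Solving the system yields a = 5, b = 3, c = 6.
So g(n) = 5n² + 3n + 6.
The coefficient of n is 3.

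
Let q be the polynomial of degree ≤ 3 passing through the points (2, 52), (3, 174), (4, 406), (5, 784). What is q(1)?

Using the Lagrange interpolation formula with nodes 2, 3, 4, 5:
  L_0(x) = (x - 3)(x - 4)(x - 5) / -6
  L_1(x) = (x - 2)(x - 4)(x - 5) / 2
  L_2(x) = (x - 2)(x - 3)(x - 5) / -2
  L_3(x) = (x - 2)(x - 3)(x - 4) / 6
Then q(x) = 52·L_0(x) + 174·L_1(x) + 406·L_2(x) + 784·L_3(x).
Expanding and collecting terms gives q(x) = 6x^3 + x^2 + 3x - 6.
Evaluating at x = 1: q(1) = 4.

4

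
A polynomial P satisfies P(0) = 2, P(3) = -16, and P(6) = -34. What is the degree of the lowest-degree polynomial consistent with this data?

Forward differences of the values at u = 0, 3, 6:
  P  : 2  -16  -34
  Δ  : -18  -18
  Δ^2: 0
The first differences are constant (-18) and nonzero, while all higher differences vanish, so the minimal degree is 1.

1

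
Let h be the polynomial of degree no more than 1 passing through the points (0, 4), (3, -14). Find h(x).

Using the Lagrange interpolation formula with nodes 0, 3:
  L_0(x) = (x - 3) / -3
  L_1(x) = x / 3
Then h(x) = 4·L_0(x) - 14·L_1(x).
Expanding and collecting terms gives h(x) = -6x + 4.
Check: h(0) = 4. ✓

h(x) = -6x + 4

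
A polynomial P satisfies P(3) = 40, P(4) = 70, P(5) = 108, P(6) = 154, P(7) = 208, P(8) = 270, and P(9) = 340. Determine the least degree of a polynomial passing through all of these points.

Forward differences of the values at n = 3, 4, 5, 6, 7, 8, 9:
  P  : 40  70  108  154  208  270  340
  Δ  : 30  38  46  54  62  70
  Δ^2: 8  8  8  8  8
  Δ^3: 0  0  0  0
  Δ^4: 0  0  0
  Δ^5: 0  0
  Δ^6: 0
The second differences are constant (8) and nonzero, while all higher differences vanish, so the minimal degree is 2.

2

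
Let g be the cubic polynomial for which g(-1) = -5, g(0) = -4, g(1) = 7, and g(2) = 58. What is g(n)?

g(n) = 5n^3 + 5n^2 + n - 4

Write g(n) = an^3 + bn^2 + cn + d. Substituting each data point gives a linear system:
  -a + b - c + d = -5
  d = -4
  a + b + c + d = 7
  8a + 4b + 2c + d = 58
Solving the system yields a = 5, b = 5, c = 1, d = -4.
So g(n) = 5n³ + 5n² + n - 4.
Check: g(0) = -4. ✓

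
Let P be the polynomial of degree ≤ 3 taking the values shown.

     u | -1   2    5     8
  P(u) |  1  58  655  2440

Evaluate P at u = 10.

Forward differences of the values at u = -1, 2, 5, 8:
  P  : 1  58  655  2440
  Δ  : 57  597  1785
  Δ^2: 540  1188
  Δ^3: 648
The third differences are constant, confirming degree 3.
Interpolating (Newton forward form) and evaluating at u = 10 gives P(10) = 4610.

4610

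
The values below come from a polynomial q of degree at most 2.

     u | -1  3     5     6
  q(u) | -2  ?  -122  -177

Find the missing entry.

The 3 known points determine the degree-2 polynomial uniquely.
Write q(u) = au^2 + bu + c. Substituting each data point gives a linear system:
  a - b + c = -2
  25a + 5b + c = -122
  36a + 6b + c = -177
Solving the system yields a = -5, b = 0, c = 3.
So q(u) = -5u^2 + 3.
Then q(3) = -42.

-42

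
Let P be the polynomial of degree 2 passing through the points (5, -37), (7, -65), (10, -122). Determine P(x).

P(x) = -x^2 - 2x - 2

Using the Lagrange interpolation formula with nodes 5, 7, 10:
  L_0(x) = (x - 7)(x - 10) / 10
  L_1(x) = (x - 5)(x - 10) / -6
  L_2(x) = (x - 5)(x - 7) / 15
Then P(x) = -37·L_0(x) - 65·L_1(x) - 122·L_2(x).
Expanding and collecting terms gives P(x) = -x^2 - 2x - 2.
Check: P(7) = -65. ✓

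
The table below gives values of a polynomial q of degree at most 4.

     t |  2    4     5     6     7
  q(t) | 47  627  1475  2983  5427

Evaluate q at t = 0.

Using the Lagrange interpolation formula with nodes 2, 4, 5, 6, 7:
  L_0(t) = (t - 4)(t - 5)(t - 6)(t - 7) / 120
  L_1(t) = (t - 2)(t - 5)(t - 6)(t - 7) / -12
  L_2(t) = (t - 2)(t - 4)(t - 6)(t - 7) / 6
  L_3(t) = (t - 2)(t - 4)(t - 5)(t - 7) / -8
  L_4(t) = (t - 2)(t - 4)(t - 5)(t - 6) / 30
Then q(t) = 47·L_0(t) + 627·L_1(t) + 1475·L_2(t) + 2983·L_3(t) + 5427·L_4(t).
Expanding and collecting terms gives q(t) = 2t⁴ + 2t³ - 2t² + 6t - 5.
Evaluating at t = 0: q(0) = -5.

-5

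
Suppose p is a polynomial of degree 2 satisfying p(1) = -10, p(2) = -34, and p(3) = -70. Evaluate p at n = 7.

Forward differences of the values at n = 1, 2, 3:
  p  : -10  -34  -70
  Δ  : -24  -36
  Δ^2: -12
The second differences are constant, confirming degree 2.
Interpolating (Newton forward form) and evaluating at n = 7 gives p(7) = -334.

-334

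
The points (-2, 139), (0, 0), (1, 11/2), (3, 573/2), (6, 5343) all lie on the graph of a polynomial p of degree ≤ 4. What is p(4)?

970

Using the Lagrange interpolation formula with nodes -2, 0, 1, 3, 6:
  L_0(n) = n(n - 1)(n - 3)(n - 6) / 240
  L_1(n) = (n + 2)(n - 1)(n - 3)(n - 6) / -36
  L_2(n) = (n + 2)n(n - 3)(n - 6) / 30
  L_3(n) = (n + 2)n(n - 1)(n - 6) / -90
  L_4(n) = (n + 2)n(n - 1)(n - 3) / 720
Then p(n) = 139·L_0(n) + 0·L_1(n) + 11/2·L_2(n) + 573/2·L_3(n) + 5343·L_4(n).
Expanding and collecting terms gives p(n) = 5n^4 - 6n^3 + 4n^2 + (5/2)n.
Evaluating at n = 4: p(4) = 970.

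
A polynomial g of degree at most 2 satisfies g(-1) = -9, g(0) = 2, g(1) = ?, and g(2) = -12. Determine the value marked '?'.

1

The 3 known points determine the degree-2 polynomial uniquely.
Write g(n) = an^2 + bn + c. Substituting each data point gives a linear system:
  a - b + c = -9
  c = 2
  4a + 2b + c = -12
Solving the system yields a = -6, b = 5, c = 2.
So g(n) = -6n^2 + 5n + 2.
Then g(1) = 1.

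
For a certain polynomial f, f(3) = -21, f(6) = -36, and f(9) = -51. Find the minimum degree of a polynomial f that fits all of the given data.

Forward differences of the values at t = 3, 6, 9:
  f  : -21  -36  -51
  Δ  : -15  -15
  Δ^2: 0
The first differences are constant (-15) and nonzero, while all higher differences vanish, so the minimal degree is 1.

1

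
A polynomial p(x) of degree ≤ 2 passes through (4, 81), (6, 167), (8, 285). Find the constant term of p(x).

Write p(x) = ax^2 + bx + c. Substituting each data point gives a linear system:
  16a + 4b + c = 81
  36a + 6b + c = 167
  64a + 8b + c = 285
Solving the system yields a = 4, b = 3, c = 5.
So p(x) = 4x² + 3x + 5.
The constant term is 5.

5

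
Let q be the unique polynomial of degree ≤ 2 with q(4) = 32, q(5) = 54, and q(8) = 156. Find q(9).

202

Using the Lagrange interpolation formula with nodes 4, 5, 8:
  L_0(n) = (n - 5)(n - 8) / 4
  L_1(n) = (n - 4)(n - 8) / -3
  L_2(n) = (n - 4)(n - 5) / 12
Then q(n) = 32·L_0(n) + 54·L_1(n) + 156·L_2(n).
Expanding and collecting terms gives q(n) = 3n² - 5n + 4.
Evaluating at n = 9: q(9) = 202.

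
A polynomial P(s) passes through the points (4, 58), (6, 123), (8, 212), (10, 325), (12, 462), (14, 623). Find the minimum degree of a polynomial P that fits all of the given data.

Forward differences of the values at s = 4, 6, 8, 10, 12, 14:
  P  : 58  123  212  325  462  623
  Δ  : 65  89  113  137  161
  Δ^2: 24  24  24  24
  Δ^3: 0  0  0
  Δ^4: 0  0
  Δ^5: 0
The second differences are constant (24) and nonzero, while all higher differences vanish, so the minimal degree is 2.

2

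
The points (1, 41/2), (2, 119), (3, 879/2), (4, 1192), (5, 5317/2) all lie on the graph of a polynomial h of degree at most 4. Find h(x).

Write h(x) = ax^4 + bx^3 + cx^2 + dx + e. Substituting each data point gives a linear system:
  a + b + c + d + e = 41/2
  16a + 8b + 4c + 2d + e = 119
  81a + 27b + 9c + 3d + e = 879/2
  256a + 64b + 16c + 4d + e = 1192
  625a + 125b + 25c + 5d + e = 5317/2
Solving the system yields a = 3, b = 5, c = 6, d = 1/2, e = 6.
So h(x) = 3x^4 + 5x^3 + 6x^2 + (1/2)x + 6.
Check: h(3) = 879/2. ✓

h(x) = 3x^4 + 5x^3 + 6x^2 + (1/2)x + 6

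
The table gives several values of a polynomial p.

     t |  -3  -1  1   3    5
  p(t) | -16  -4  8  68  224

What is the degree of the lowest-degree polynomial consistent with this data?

Forward differences of the values at t = -3, -1, 1, 3, 5:
  p  : -16  -4  8  68  224
  Δ  : 12  12  60  156
  Δ^2: 0  48  96
  Δ^3: 48  48
  Δ^4: 0
The third differences are constant (48) and nonzero, while all higher differences vanish, so the minimal degree is 3.

3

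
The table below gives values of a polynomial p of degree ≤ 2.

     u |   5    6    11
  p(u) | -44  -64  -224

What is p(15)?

-424

Write p(u) = au^2 + bu + c. Substituting each data point gives a linear system:
  25a + 5b + c = -44
  36a + 6b + c = -64
  121a + 11b + c = -224
Solving the system yields a = -2, b = 2, c = -4.
So p(u) = -2u² + 2u - 4.
Then p(15) = -424.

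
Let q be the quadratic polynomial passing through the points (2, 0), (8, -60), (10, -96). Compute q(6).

-32

Write q(t) = at^2 + bt + c. Substituting each data point gives a linear system:
  4a + 2b + c = 0
  64a + 8b + c = -60
  100a + 10b + c = -96
Solving the system yields a = -1, b = 0, c = 4.
So q(t) = -t^2 + 4.
Then q(6) = -32.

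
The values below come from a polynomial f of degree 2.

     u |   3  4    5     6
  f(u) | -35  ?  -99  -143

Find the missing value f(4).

-63

The 3 known points determine the degree-2 polynomial uniquely.
Write f(u) = au^2 + bu + c. Substituting each data point gives a linear system:
  9a + 3b + c = -35
  25a + 5b + c = -99
  36a + 6b + c = -143
Solving the system yields a = -4, b = 0, c = 1.
So f(u) = -4u^2 + 1.
Then f(4) = -63.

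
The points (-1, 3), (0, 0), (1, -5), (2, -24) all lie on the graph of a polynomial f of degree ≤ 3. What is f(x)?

Using the Lagrange interpolation formula with nodes -1, 0, 1, 2:
  L_0(x) = x(x - 1)(x - 2) / -6
  L_1(x) = (x + 1)(x - 1)(x - 2) / 2
  L_2(x) = (x + 1)x(x - 2) / -2
  L_3(x) = (x + 1)x(x - 1) / 6
Then f(x) = 3·L_0(x) + 0·L_1(x) - 5·L_2(x) - 24·L_3(x).
Expanding and collecting terms gives f(x) = -2x^3 - x^2 - 2x.
Check: f(2) = -24. ✓

f(x) = -2x^3 - x^2 - 2x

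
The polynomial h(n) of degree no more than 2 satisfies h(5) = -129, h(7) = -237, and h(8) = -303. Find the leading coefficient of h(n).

Write h(n) = an^2 + bn + c. Substituting each data point gives a linear system:
  25a + 5b + c = -129
  49a + 7b + c = -237
  64a + 8b + c = -303
Solving the system yields a = -4, b = -6, c = 1.
So h(n) = -4n^2 - 6n + 1.
The leading coefficient is -4.

-4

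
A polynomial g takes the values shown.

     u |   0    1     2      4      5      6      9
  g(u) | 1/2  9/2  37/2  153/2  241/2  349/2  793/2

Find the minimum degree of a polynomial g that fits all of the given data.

2

Divided differences on the nodes 0, 1, 2, 4, 5, 6, 9:
  order 0: 1/2  9/2  37/2  153/2  241/2  349/2  793/2
  order 1: 4  14  29  44  54  74
  order 2: 5  5  5  5  5
  order 3: 0  0  0  0
  order 4: 0  0  0
  order 5: 0  0
  order 6: 0
The order-2 divided differences are all 5 (nonzero) and every higher order vanishes, so the data lies on a polynomial of degree exactly 2.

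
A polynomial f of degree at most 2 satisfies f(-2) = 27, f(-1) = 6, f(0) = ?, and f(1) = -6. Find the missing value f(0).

-5

On equispaced nodes a degree-2 polynomial has vanishing third forward difference, so
  - f(-2) + 3·f(-1) - 3·f(0) + f(1) = 0.
Substituting the known values and solving for f(0):
  -3·f(0) = 15
  f(0) = -5.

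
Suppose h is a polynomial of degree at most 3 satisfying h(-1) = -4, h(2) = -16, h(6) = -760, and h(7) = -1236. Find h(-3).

104

Using the Lagrange interpolation formula with nodes -1, 2, 6, 7:
  L_0(t) = (t - 2)(t - 6)(t - 7) / -168
  L_1(t) = (t + 1)(t - 6)(t - 7) / 60
  L_2(t) = (t + 1)(t - 2)(t - 7) / -28
  L_3(t) = (t + 1)(t - 2)(t - 6) / 40
Then h(t) = -4·L_0(t) - 16·L_1(t) - 760·L_2(t) - 1236·L_3(t).
Expanding and collecting terms gives h(t) = -4t³ + 2t² + 6t - 4.
Evaluating at t = -3: h(-3) = 104.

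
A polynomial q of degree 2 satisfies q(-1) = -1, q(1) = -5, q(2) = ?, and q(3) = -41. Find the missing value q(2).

-19

The 3 known points determine the degree-2 polynomial uniquely.
Write q(t) = at^2 + bt + c. Substituting each data point gives a linear system:
  a - b + c = -1
  a + b + c = -5
  9a + 3b + c = -41
Solving the system yields a = -4, b = -2, c = 1.
So q(t) = -4t² - 2t + 1.
Then q(2) = -19.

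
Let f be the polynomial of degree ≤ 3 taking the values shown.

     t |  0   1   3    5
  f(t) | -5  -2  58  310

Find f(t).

Write f(t) = at^3 + bt^2 + ct + d. Substituting each data point gives a linear system:
  d = -5
  a + b + c + d = -2
  27a + 9b + 3c + d = 58
  125a + 25b + 5c + d = 310
Solving the system yields a = 3, b = -3, c = 3, d = -5.
So f(t) = 3t^3 - 3t^2 + 3t - 5.
Check: f(3) = 58. ✓

f(t) = 3t^3 - 3t^2 + 3t - 5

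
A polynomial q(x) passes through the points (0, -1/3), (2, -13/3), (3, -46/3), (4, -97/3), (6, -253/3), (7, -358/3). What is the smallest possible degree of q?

Divided differences on the nodes 0, 2, 3, 4, 6, 7:
  order 0: -1/3  -13/3  -46/3  -97/3  -253/3  -358/3
  order 1: -2  -11  -17  -26  -35
  order 2: -3  -3  -3  -3
  order 3: 0  0  0
  order 4: 0  0
  order 5: 0
The order-2 divided differences are all -3 (nonzero) and every higher order vanishes, so the data lies on a polynomial of degree exactly 2.

2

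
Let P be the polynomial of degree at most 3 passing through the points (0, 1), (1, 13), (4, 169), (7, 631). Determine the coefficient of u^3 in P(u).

1

Write P(u) = au^3 + bu^2 + cu + d. Substituting each data point gives a linear system:
  d = 1
  a + b + c + d = 13
  64a + 16b + 4c + d = 169
  343a + 49b + 7c + d = 631
Solving the system yields a = 1, b = 5, c = 6, d = 1.
So P(u) = u^3 + 5u^2 + 6u + 1.
The leading coefficient is 1.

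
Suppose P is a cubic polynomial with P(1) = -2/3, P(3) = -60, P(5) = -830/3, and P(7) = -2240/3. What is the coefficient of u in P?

3

Write P(u) = au^3 + bu^2 + cu + d. Substituting each data point gives a linear system:
  a + b + c + d = -2/3
  27a + 9b + 3c + d = -60
  125a + 25b + 5c + d = -830/3
  343a + 49b + 7c + d = -2240/3
Solving the system yields a = -2, b = -5/3, c = 3, d = 0.
So P(u) = -2u^3 - (5/3)u^2 + 3u.
The coefficient of u is 3.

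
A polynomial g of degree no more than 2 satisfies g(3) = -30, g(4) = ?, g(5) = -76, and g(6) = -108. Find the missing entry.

On equispaced nodes a degree-2 polynomial has vanishing third forward difference, so
  - g(3) + 3·g(4) - 3·g(5) + g(6) = 0.
Substituting the known values and solving for g(4):
  3·g(4) = -150
  g(4) = -50.

-50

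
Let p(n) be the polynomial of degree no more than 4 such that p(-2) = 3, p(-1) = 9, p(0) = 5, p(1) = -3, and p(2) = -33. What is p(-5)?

-495

Using the Lagrange interpolation formula with nodes -2, -1, 0, 1, 2:
  L_0(n) = (n + 1)n(n - 1)(n - 2) / 24
  L_1(n) = (n + 2)n(n - 1)(n - 2) / -6
  L_2(n) = (n + 2)(n + 1)(n - 1)(n - 2) / 4
  L_3(n) = (n + 2)(n + 1)n(n - 2) / -6
  L_4(n) = (n + 2)(n + 1)n(n - 1) / 24
Then p(n) = 3·L_0(n) + 9·L_1(n) + 5·L_2(n) - 3·L_3(n) - 33·L_4(n).
Expanding and collecting terms gives p(n) = -n^4 - n^3 - n^2 - 5n + 5.
Evaluating at n = -5: p(-5) = -495.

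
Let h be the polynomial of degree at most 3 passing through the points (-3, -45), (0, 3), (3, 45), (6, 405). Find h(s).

h(s) = 2s^3 - (1/3)s^2 - 3s + 3

Using the Lagrange interpolation formula with nodes -3, 0, 3, 6:
  L_0(s) = s(s - 3)(s - 6) / -162
  L_1(s) = (s + 3)(s - 3)(s - 6) / 54
  L_2(s) = (s + 3)s(s - 6) / -54
  L_3(s) = (s + 3)s(s - 3) / 162
Then h(s) = -45·L_0(s) + 3·L_1(s) + 45·L_2(s) + 405·L_3(s).
Expanding and collecting terms gives h(s) = 2s³ - (1/3)s² - 3s + 3.
Check: h(-3) = -45. ✓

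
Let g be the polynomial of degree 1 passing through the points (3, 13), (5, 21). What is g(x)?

Write g(x) = ax + b. Substituting each data point gives a linear system:
  3a + b = 13
  5a + b = 21
Solving the system yields a = 4, b = 1.
So g(x) = 4x + 1.
Check: g(5) = 21. ✓

g(x) = 4x + 1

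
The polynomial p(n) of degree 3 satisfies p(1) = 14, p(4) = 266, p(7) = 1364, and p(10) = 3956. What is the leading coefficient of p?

Write p(n) = an^3 + bn^2 + cn + d. Substituting each data point gives a linear system:
  a + b + c + d = 14
  64a + 16b + 4c + d = 266
  343a + 49b + 7c + d = 1364
  1000a + 100b + 10c + d = 3956
Solving the system yields a = 4, b = -1, c = 5, d = 6.
So p(n) = 4n^3 - n^2 + 5n + 6.
The leading coefficient is 4.

4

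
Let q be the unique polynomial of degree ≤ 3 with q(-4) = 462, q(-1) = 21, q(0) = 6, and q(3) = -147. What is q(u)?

Write q(u) = au^3 + bu^2 + cu + d. Substituting each data point gives a linear system:
  -64a + 16b - 4c + d = 462
  -a + b - c + d = 21
  d = 6
  27a + 9b + 3c + d = -147
Solving the system yields a = -6, b = 3, c = -6, d = 6.
So q(u) = -6u^3 + 3u^2 - 6u + 6.
Check: q(-1) = 21. ✓

q(u) = -6u^3 + 3u^2 - 6u + 6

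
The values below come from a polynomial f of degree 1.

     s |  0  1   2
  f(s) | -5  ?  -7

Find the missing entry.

-6

The 2 known points determine the degree-1 polynomial uniquely.
Write f(s) = as + b. Substituting each data point gives a linear system:
  b = -5
  2a + b = -7
Solving the system yields a = -1, b = -5.
So f(s) = -s - 5.
Then f(1) = -6.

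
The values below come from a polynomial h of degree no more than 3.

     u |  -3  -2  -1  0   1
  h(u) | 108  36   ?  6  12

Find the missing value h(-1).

8

The 4 known points determine the degree-3 polynomial uniquely.
Write h(u) = au^3 + bu^2 + cu + d. Substituting each data point gives a linear system:
  -27a + 9b - 3c + d = 108
  -8a + 4b - 2c + d = 36
  d = 6
  a + b + c + d = 12
Solving the system yields a = -3, b = 4, c = 5, d = 6.
So h(u) = -3u^3 + 4u^2 + 5u + 6.
Then h(-1) = 8.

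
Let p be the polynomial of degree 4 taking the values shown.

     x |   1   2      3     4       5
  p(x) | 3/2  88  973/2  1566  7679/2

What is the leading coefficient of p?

Write p(x) = ax^4 + bx^3 + cx^2 + dx + e. Substituting each data point gives a linear system:
  a + b + c + d + e = 3/2
  16a + 8b + 4c + 2d + e = 88
  81a + 27b + 9c + 3d + e = 973/2
  256a + 64b + 16c + 4d + e = 1566
  625a + 125b + 25c + 5d + e = 7679/2
Solving the system yields a = 6, b = 3/2, c = -3, d = -5, e = 2.
So p(x) = 6x^4 + (3/2)x^3 - 3x^2 - 5x + 2.
The leading coefficient is 6.

6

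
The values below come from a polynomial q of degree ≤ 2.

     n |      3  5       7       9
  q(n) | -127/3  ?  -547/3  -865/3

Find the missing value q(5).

On equispaced nodes a degree-2 polynomial has vanishing third forward difference, so
  - q(3) + 3·q(5) - 3·q(7) + q(9) = 0.
Substituting the known values and solving for q(5):
  3·q(5) = -301
  q(5) = -301/3.

-301/3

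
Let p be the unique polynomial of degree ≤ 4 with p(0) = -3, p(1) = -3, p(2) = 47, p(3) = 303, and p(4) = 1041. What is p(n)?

p(n) = 5n^4 - 4n^3 + 2n^2 - 3n - 3

Write p(n) = an^4 + bn^3 + cn^2 + dn + e. Substituting each data point gives a linear system:
  e = -3
  a + b + c + d + e = -3
  16a + 8b + 4c + 2d + e = 47
  81a + 27b + 9c + 3d + e = 303
  256a + 64b + 16c + 4d + e = 1041
Solving the system yields a = 5, b = -4, c = 2, d = -3, e = -3.
So p(n) = 5n⁴ - 4n³ + 2n² - 3n - 3.
Check: p(1) = -3. ✓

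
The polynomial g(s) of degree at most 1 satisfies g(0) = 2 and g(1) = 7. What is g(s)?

g(s) = 5s + 2

Write g(s) = as + b. Substituting each data point gives a linear system:
  b = 2
  a + b = 7
Solving the system yields a = 5, b = 2.
So g(s) = 5s + 2.
Check: g(1) = 7. ✓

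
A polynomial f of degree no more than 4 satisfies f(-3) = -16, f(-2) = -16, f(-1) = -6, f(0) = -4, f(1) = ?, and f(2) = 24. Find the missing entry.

The 5 known points determine the degree-4 polynomial uniquely.
Write f(u) = au^4 + bu^3 + cu^2 + du + e. Substituting each data point gives a linear system:
  81a - 27b + 9c - 3d + e = -16
  16a - 8b + 4c - 2d + e = -16
  a - b + c - d + e = -6
  e = -4
  16a + 8b + 4c + 2d + e = 24
Solving the system yields a = 1, b = 3, c = -2, d = -2, e = -4.
So f(u) = u^4 + 3u^3 - 2u^2 - 2u - 4.
Then f(1) = -4.

-4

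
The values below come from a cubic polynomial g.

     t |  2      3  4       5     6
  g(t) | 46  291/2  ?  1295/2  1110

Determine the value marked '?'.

The 4 known points determine the degree-3 polynomial uniquely.
Write g(t) = at^3 + bt^2 + ct + d. Substituting each data point gives a linear system:
  8a + 4b + 2c + d = 46
  27a + 9b + 3c + d = 291/2
  125a + 25b + 5c + d = 1295/2
  216a + 36b + 6c + d = 1110
Solving the system yields a = 5, b = 1/2, c = 2, d = 0.
So g(t) = 5t^3 + (1/2)t^2 + 2t.
Then g(4) = 336.

336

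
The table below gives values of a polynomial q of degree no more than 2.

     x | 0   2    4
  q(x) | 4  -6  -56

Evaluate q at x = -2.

Using the Lagrange interpolation formula with nodes 0, 2, 4:
  L_0(x) = (x - 2)(x - 4) / 8
  L_1(x) = x(x - 4) / -4
  L_2(x) = x(x - 2) / 8
Then q(x) = 4·L_0(x) - 6·L_1(x) - 56·L_2(x).
Expanding and collecting terms gives q(x) = -5x^2 + 5x + 4.
Evaluating at x = -2: q(-2) = -26.

-26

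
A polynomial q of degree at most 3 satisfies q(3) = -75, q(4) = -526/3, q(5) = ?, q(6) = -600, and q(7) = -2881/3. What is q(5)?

-1033/3

On equispaced nodes a degree-3 polynomial has vanishing fourth forward difference, so
  q(3) - 4·q(4) + 6·q(5) - 4·q(6) + q(7) = 0.
Substituting the known values and solving for q(5):
  6·q(5) = -2066
  q(5) = -1033/3.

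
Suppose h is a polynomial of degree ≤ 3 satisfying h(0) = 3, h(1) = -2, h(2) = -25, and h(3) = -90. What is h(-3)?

150

Write h(u) = au^3 + bu^2 + cu + d. Substituting each data point gives a linear system:
  d = 3
  a + b + c + d = -2
  8a + 4b + 2c + d = -25
  27a + 9b + 3c + d = -90
Solving the system yields a = -4, b = 3, c = -4, d = 3.
So h(u) = -4u³ + 3u² - 4u + 3.
Then h(-3) = 150.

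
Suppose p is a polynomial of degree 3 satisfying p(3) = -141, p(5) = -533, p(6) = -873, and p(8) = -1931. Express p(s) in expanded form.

Write p(s) = as^3 + bs^2 + cs + d. Substituting each data point gives a linear system:
  27a + 9b + 3c + d = -141
  125a + 25b + 5c + d = -533
  216a + 36b + 6c + d = -873
  512a + 64b + 8c + d = -1931
Solving the system yields a = -3, b = -6, c = -1, d = -3.
So p(s) = -3s^3 - 6s^2 - s - 3.
Check: p(3) = -141. ✓

p(s) = -3s^3 - 6s^2 - s - 3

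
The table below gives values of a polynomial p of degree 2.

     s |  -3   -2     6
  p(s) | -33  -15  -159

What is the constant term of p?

Write p(s) = as^2 + bs + c. Substituting each data point gives a linear system:
  9a - 3b + c = -33
  4a - 2b + c = -15
  36a + 6b + c = -159
Solving the system yields a = -4, b = -2, c = -3.
So p(s) = -4s² - 2s - 3.
The constant term is -3.

-3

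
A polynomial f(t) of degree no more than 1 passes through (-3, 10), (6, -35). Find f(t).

Write f(t) = at + b. Substituting each data point gives a linear system:
  -3a + b = 10
  6a + b = -35
Solving the system yields a = -5, b = -5.
So f(t) = -5t - 5.
Check: f(6) = -35. ✓

f(t) = -5t - 5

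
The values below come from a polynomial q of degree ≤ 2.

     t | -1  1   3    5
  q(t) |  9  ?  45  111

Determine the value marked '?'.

The 3 known points determine the degree-2 polynomial uniquely.
Write q(t) = at^2 + bt + c. Substituting each data point gives a linear system:
  a - b + c = 9
  9a + 3b + c = 45
  25a + 5b + c = 111
Solving the system yields a = 4, b = 1, c = 6.
So q(t) = 4t^2 + t + 6.
Then q(1) = 11.

11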